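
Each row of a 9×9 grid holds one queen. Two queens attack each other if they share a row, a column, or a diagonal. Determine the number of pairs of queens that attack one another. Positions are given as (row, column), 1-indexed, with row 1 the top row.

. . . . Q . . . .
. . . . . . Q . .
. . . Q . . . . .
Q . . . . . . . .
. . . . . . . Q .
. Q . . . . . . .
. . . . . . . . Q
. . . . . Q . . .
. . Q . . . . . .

0

All columns are distinct and no two queens satisfy |Δrow| = |Δcol|, so no pair attacks.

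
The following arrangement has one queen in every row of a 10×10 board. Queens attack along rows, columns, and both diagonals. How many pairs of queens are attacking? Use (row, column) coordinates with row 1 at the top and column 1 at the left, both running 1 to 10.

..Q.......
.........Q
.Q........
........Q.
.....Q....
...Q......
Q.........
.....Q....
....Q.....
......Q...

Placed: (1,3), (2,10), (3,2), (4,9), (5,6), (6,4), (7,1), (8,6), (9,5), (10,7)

3

Same column: (5,6)–(8,6) (column 6).
Same diagonal: (6,4)–(8,6) (|6−8| = |4−6| = 2); (8,6)–(9,5) (|8−9| = |6−5| = 1).
Total attacking pairs: 3.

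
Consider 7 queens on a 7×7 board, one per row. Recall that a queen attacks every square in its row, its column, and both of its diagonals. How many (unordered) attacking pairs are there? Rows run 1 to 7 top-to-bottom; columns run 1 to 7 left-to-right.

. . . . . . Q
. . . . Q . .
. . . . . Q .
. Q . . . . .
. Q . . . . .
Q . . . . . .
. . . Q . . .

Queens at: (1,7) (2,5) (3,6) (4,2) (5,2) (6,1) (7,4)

6

Same column: (4,2)–(5,2) (column 2).
Same diagonal: (2,5)–(3,6) (|2−3| = |5−6| = 1); (2,5)–(5,2) (|2−5| = |5−2| = 3); (2,5)–(6,1) (|2−6| = |5−1| = 4); (5,2)–(6,1) (|5−6| = |2−1| = 1); (5,2)–(7,4) (|5−7| = |2−4| = 2).
Total attacking pairs: 6.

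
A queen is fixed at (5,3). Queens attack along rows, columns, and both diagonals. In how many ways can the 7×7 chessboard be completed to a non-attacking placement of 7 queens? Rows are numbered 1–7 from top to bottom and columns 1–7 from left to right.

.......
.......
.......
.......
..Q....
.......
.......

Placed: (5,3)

6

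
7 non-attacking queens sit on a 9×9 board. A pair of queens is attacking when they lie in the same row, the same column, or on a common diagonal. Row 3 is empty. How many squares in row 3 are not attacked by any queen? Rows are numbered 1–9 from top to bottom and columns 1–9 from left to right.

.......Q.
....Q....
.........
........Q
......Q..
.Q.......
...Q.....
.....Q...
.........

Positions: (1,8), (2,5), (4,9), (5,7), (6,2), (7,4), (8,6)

1

(1,8) attacks row 3 at column 8 and diagonals 6.
(2,5) attacks row 3 at column 5 and diagonals 4, 6.
(4,9) attacks row 3 at column 9 and diagonals 8.
(5,7) attacks row 3 at column 7 and diagonals 5, 9.
(6,2) attacks row 3 at column 2 and diagonals 5.
(7,4) attacks row 3 at column 4 and diagonals 8.
(8,6) attacks row 3 at column 6 and diagonals 1.
Attacked columns: {1, 2, 4, 5, 6, 7, 8, 9}. Safe: {3}.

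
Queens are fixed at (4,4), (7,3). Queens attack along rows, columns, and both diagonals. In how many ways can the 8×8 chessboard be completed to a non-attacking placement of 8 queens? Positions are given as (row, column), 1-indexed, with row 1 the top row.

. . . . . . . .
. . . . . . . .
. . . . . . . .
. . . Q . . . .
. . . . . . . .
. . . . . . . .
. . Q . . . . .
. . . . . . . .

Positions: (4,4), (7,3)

2

Branch on row 1: col 2 → 0; col 5 → 2; col 6 → 0; col 8 → 0.
Sum: 0 + 2 + 0 + 0 = 2.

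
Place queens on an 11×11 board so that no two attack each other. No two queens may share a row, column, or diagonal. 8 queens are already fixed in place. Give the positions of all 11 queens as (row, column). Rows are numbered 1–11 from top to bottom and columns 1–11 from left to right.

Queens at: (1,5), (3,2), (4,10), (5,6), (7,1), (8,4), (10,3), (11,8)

(1,5) (2,7) (3,2) (4,10) (5,6) (6,9) (7,1) (8,4) (9,11) (10,3) (11,8)

Row 2: attacked by (1,5)→{4,5,6}; (3,2)→{1,2,3}; (4,10)→{8,10}; (5,6)→{3,6,9}; (7,1)→{1,6}; (8,4)→{4,10}; (10,3)→{3,11}; (11,8)→{8}. Safe: 7. Place at column 7.
Row 6: attacked by (1,5)→{5,10}; (2,7)→{3,7,11}; (3,2)→{2,5}; (4,10)→{8,10}; (5,6)→{5,6,7}; (7,1)→{1,2}; (8,4)→{2,4,6}; (10,3)→{3,7}; (11,8)→{3,8}. Safe: 9. Place at column 9.
Row 9: attacked by (1,5)→{5}; (2,7)→{7}; (3,2)→{2,8}; (4,10)→{5,10}; (5,6)→{2,6,10}; (6,9)→{6,9}; (7,1)→{1,3}; (8,4)→{3,4,5}; (10,3)→{2,3,4}; (11,8)→{6,8,10}. Safe: 11. Place at column 11.
Columns [5, 7, 2, 10, 6, 9, 1, 4, 11, 3, 8], r−c [-4, -5, 1, -6, -1, -3, 6, 4, -2, 7, 3], r+c [6, 9, 5, 14, 11, 15, 8, 12, 20, 13, 19] are all distinct, so no two queens attack.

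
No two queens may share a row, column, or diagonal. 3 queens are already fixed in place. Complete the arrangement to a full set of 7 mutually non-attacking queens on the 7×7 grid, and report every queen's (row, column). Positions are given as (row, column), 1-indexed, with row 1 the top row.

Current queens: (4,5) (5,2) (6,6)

Row 1: attacked by (4,5)→{2,5}; (5,2)→{2,6}; (6,6)→{1,6}. Safe: 3, 4, 7. Place at column 7.
Row 2: attacked by (1,7)→{6,7}; (4,5)→{3,5,7}; (5,2)→{2,5}; (6,6)→{2,6}. Safe: 1, 4. Place at column 4.
Row 3: attacked by (1,7)→{5,7}; (2,4)→{3,4,5}; (4,5)→{4,5,6}; (5,2)→{2,4}; (6,6)→{3,6}. Safe: 1. Place at column 1.
Row 7: attacked by (1,7)→{1,7}; (2,4)→{4}; (3,1)→{1,5}; (4,5)→{2,5}; (5,2)→{2,4}; (6,6)→{5,6,7}. Safe: 3. Place at column 3.
Columns [7, 4, 1, 5, 2, 6, 3], r−c [-6, -2, 2, -1, 3, 0, 4], r+c [8, 6, 4, 9, 7, 12, 10] are all distinct, so no two queens attack.

(1,7) (2,4) (3,1) (4,5) (5,2) (6,6) (7,3)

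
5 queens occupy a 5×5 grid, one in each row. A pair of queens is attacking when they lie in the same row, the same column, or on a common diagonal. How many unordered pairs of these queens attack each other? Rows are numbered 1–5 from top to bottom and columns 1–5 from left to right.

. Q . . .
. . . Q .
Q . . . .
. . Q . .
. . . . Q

0

All columns are distinct and no two queens satisfy |Δrow| = |Δcol|, so no pair attacks.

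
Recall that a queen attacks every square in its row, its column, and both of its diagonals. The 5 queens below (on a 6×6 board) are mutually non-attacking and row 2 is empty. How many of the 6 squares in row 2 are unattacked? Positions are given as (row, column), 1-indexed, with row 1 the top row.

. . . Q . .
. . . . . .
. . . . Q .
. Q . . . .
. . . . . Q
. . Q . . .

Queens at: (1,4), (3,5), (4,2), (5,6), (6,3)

1

(1,4) attacks row 2 at column 4 and diagonals 3, 5.
(3,5) attacks row 2 at column 5 and diagonals 4, 6.
(4,2) attacks row 2 at column 2 and diagonals 4.
(5,6) attacks row 2 at column 6 and diagonals 3.
(6,3) attacks row 2 at column 3.
Attacked columns: {2, 3, 4, 5, 6}. Safe: {1}.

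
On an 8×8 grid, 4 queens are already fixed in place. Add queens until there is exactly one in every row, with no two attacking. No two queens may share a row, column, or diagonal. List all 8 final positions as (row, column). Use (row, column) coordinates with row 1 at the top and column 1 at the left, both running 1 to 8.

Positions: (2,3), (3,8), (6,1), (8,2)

(1,5) (2,3) (3,8) (4,4) (5,7) (6,1) (7,6) (8,2)

Row 1: attacked by (2,3)→{2,3,4}; (3,8)→{6,8}; (6,1)→{1,6}; (8,2)→{2}. Safe: 5, 7. Place at column 5.
Row 4: attacked by (1,5)→{2,5,8}; (2,3)→{1,3,5}; (3,8)→{7,8}; (6,1)→{1,3}; (8,2)→{2,6}. Safe: 4. Place at column 4.
Row 5: attacked by (1,5)→{1,5}; (2,3)→{3,6}; (3,8)→{6,8}; (4,4)→{3,4,5}; (6,1)→{1,2}; (8,2)→{2,5}. Safe: 7. Place at column 7.
Row 7: attacked by (1,5)→{5}; (2,3)→{3,8}; (3,8)→{4,8}; (4,4)→{1,4,7}; (5,7)→{5,7}; (6,1)→{1,2}; (8,2)→{1,2,3}. Safe: 6. Place at column 6.
Columns [5, 3, 8, 4, 7, 1, 6, 2], r−c [-4, -1, -5, 0, -2, 5, 1, 6], r+c [6, 5, 11, 8, 12, 7, 13, 10] are all distinct, so no two queens attack.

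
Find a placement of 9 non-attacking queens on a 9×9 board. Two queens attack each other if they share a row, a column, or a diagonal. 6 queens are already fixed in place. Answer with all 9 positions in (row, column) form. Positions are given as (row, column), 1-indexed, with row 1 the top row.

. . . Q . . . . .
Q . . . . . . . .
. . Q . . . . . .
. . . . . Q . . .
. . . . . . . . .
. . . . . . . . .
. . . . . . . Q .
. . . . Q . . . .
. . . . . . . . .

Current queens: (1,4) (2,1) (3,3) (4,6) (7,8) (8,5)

(1,4) (2,1) (3,3) (4,6) (5,9) (6,2) (7,8) (8,5) (9,7)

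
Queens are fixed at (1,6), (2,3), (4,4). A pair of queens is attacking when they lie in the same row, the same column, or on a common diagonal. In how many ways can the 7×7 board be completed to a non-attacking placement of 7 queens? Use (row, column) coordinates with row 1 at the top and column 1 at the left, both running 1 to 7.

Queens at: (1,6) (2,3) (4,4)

2

Branch on row 3: col 1 → 1; col 7 → 1.
Sum: 1 + 1 = 2.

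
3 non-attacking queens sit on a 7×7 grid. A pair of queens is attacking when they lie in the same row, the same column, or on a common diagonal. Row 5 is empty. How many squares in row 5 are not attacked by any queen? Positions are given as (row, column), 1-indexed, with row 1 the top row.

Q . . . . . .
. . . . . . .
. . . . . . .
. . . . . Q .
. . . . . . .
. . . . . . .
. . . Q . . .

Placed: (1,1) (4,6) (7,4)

1

(1,1) attacks row 5 at column 1 and diagonals 5.
(4,6) attacks row 5 at column 6 and diagonals 5, 7.
(7,4) attacks row 5 at column 4 and diagonals 2, 6.
Attacked columns: {1, 2, 4, 5, 6, 7}. Safe: {3}.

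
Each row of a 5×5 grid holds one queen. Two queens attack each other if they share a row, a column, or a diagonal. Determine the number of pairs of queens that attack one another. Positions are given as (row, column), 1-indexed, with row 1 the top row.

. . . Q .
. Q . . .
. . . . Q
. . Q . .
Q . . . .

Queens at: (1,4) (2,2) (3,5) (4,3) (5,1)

All columns are distinct and no two queens satisfy |Δrow| = |Δcol|, so no pair attacks.

0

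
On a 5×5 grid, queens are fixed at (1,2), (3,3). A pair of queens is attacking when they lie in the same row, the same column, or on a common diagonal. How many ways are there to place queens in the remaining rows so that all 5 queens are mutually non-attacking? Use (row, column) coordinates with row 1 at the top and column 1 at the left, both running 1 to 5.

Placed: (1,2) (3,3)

Branch on row 2: col 5 → 1.
Sum: 1 = 1.

1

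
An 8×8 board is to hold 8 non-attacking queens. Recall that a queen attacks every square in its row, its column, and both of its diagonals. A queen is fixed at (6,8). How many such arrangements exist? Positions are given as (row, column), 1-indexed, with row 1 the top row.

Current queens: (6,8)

16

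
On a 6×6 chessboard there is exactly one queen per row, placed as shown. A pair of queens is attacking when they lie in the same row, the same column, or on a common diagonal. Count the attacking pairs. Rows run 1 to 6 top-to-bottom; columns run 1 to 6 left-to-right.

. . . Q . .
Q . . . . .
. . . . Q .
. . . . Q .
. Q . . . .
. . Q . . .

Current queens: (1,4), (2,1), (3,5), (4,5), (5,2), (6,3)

3

Same column: (3,5)–(4,5) (column 5).
Same diagonal: (4,5)–(6,3) (|4−6| = |5−3| = 2); (5,2)–(6,3) (|5−6| = |2−3| = 1).
Total attacking pairs: 3.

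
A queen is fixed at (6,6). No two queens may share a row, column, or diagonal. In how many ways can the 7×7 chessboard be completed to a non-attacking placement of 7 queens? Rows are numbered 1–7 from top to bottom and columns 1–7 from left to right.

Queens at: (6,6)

4

Branch on row 1: col 2 → 1; col 3 → 1; col 4 → 0; col 5 → 1; col 7 → 1.
Sum: 1 + 1 + 0 + 1 + 1 = 4.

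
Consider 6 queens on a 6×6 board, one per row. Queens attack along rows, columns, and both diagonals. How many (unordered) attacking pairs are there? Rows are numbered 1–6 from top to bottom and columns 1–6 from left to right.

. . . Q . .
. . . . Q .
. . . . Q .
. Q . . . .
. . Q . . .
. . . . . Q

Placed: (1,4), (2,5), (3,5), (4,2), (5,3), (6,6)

Same column: (2,5)–(3,5) (column 5).
Same diagonal: (1,4)–(2,5) (|1−2| = |4−5| = 1); (3,5)–(5,3) (|3−5| = |5−3| = 2); (4,2)–(5,3) (|4−5| = |2−3| = 1).
Total attacking pairs: 4.

4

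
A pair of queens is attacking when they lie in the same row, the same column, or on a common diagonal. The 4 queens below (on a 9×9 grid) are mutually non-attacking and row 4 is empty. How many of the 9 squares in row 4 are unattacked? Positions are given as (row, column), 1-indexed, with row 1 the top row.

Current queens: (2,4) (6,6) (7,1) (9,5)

(2,4) attacks row 4 at column 4 and diagonals 2, 6.
(6,6) attacks row 4 at column 6 and diagonals 4, 8.
(7,1) attacks row 4 at column 1 and diagonals 4.
(9,5) attacks row 4 at column 5.
Attacked columns: {1, 2, 4, 5, 6, 8}. Safe: {3, 7, 9}.

3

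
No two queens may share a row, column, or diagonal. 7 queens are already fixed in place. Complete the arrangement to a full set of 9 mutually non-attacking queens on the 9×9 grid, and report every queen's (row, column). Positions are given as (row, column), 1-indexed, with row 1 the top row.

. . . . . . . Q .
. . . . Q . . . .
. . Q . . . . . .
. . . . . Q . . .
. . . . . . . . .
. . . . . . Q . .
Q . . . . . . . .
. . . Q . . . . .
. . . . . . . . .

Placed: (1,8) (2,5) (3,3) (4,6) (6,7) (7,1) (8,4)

(1,8) (2,5) (3,3) (4,6) (5,9) (6,7) (7,1) (8,4) (9,2)

Row 5: attacked by (1,8)→{4,8}; (2,5)→{2,5,8}; (3,3)→{1,3,5}; (4,6)→{5,6,7}; (6,7)→{6,7,8}; (7,1)→{1,3}; (8,4)→{1,4,7}. Safe: 9. Place at column 9.
Row 9: attacked by (1,8)→{8}; (2,5)→{5}; (3,3)→{3,9}; (4,6)→{1,6}; (5,9)→{5,9}; (6,7)→{4,7}; (7,1)→{1,3}; (8,4)→{3,4,5}. Safe: 2. Place at column 2.
Columns [8, 5, 3, 6, 9, 7, 1, 4, 2], r−c [-7, -3, 0, -2, -4, -1, 6, 4, 7], r+c [9, 7, 6, 10, 14, 13, 8, 12, 11] are all distinct, so no two queens attack.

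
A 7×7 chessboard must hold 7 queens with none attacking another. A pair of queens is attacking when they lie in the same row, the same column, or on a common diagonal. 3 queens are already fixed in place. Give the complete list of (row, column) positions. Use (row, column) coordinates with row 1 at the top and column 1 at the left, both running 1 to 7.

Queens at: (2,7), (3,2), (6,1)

(1,5) (2,7) (3,2) (4,6) (5,3) (6,1) (7,4)

Row 1: attacked by (2,7)→{6,7}; (3,2)→{2,4}; (6,1)→{1,6}. Safe: 3, 5. Place at column 5.
Row 4: attacked by (1,5)→{2,5}; (2,7)→{5,7}; (3,2)→{1,2,3}; (6,1)→{1,3}. Safe: 4, 6. Place at column 6.
Row 5: attacked by (1,5)→{1,5}; (2,7)→{4,7}; (3,2)→{2,4}; (4,6)→{5,6,7}; (6,1)→{1,2}. Safe: 3. Place at column 3.
Row 7: attacked by (1,5)→{5}; (2,7)→{2,7}; (3,2)→{2,6}; (4,6)→{3,6}; (5,3)→{1,3,5}; (6,1)→{1,2}. Safe: 4. Place at column 4.
Columns [5, 7, 2, 6, 3, 1, 4], r−c [-4, -5, 1, -2, 2, 5, 3], r+c [6, 9, 5, 10, 8, 7, 11] are all distinct, so no two queens attack.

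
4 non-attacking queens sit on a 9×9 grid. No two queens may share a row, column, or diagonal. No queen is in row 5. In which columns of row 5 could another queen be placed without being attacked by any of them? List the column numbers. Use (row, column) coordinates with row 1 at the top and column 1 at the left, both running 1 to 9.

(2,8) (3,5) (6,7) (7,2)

(2,8) attacks row 5 at column 8 and diagonals 5.
(3,5) attacks row 5 at column 5 and diagonals 3, 7.
(6,7) attacks row 5 at column 7 and diagonals 6, 8.
(7,2) attacks row 5 at column 2 and diagonals 4.
Attacked columns: {2, 3, 4, 5, 6, 7, 8}. Safe: {1, 9}.

columns 1, 9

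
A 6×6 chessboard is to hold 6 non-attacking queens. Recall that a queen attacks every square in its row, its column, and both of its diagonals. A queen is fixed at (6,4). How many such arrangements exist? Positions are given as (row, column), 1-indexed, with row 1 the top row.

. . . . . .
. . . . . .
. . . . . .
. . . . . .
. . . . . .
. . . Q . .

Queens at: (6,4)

1

Branch on row 1: col 1 → 0; col 2 → 0; col 3 → 1; col 5 → 0; col 6 → 0.
Sum: 0 + 0 + 1 + 0 + 0 = 1.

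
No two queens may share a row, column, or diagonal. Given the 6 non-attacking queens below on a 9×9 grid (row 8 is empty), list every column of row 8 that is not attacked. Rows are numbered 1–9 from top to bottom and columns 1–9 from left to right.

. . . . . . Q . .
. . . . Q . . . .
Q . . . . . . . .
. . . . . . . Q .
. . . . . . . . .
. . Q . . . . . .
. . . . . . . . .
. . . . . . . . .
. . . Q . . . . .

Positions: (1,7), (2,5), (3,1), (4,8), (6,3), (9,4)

(1,7) attacks row 8 at column 7.
(2,5) attacks row 8 at column 5.
(3,1) attacks row 8 at column 1 and diagonals 6.
(4,8) attacks row 8 at column 8 and diagonals 4.
(6,3) attacks row 8 at column 3 and diagonals 1, 5.
(9,4) attacks row 8 at column 4 and diagonals 3, 5.
Attacked columns: {1, 3, 4, 5, 6, 7, 8}. Safe: {2, 9}.

columns 2, 9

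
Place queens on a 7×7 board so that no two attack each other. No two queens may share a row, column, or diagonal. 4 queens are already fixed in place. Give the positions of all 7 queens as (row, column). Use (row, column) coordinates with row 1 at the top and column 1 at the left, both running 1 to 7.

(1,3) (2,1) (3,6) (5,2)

Row 4: attacked by (1,3)→{3,6}; (2,1)→{1,3}; (3,6)→{5,6,7}; (5,2)→{1,2,3}. Safe: 4. Place at column 4.
Row 6: attacked by (1,3)→{3}; (2,1)→{1,5}; (3,6)→{3,6}; (4,4)→{2,4,6}; (5,2)→{1,2,3}. Safe: 7. Place at column 7.
Row 7: attacked by (1,3)→{3}; (2,1)→{1,6}; (3,6)→{2,6}; (4,4)→{1,4,7}; (5,2)→{2,4}; (6,7)→{6,7}. Safe: 5. Place at column 5.
Columns [3, 1, 6, 4, 2, 7, 5], r−c [-2, 1, -3, 0, 3, -1, 2], r+c [4, 3, 9, 8, 7, 13, 12] are all distinct, so no two queens attack.

(1,3) (2,1) (3,6) (4,4) (5,2) (6,7) (7,5)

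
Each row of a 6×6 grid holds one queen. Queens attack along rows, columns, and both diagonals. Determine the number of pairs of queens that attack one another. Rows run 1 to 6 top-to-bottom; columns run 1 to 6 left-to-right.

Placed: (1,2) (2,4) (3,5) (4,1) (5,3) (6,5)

Same column: (3,5)–(6,5) (column 5).
Same diagonal: (2,4)–(3,5) (|2−3| = |4−5| = 1); (3,5)–(5,3) (|3−5| = |5−3| = 2).
Total attacking pairs: 3.

3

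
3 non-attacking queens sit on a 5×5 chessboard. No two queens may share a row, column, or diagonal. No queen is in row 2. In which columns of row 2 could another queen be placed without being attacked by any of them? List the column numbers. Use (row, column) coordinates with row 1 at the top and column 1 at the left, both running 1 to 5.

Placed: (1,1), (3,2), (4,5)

(1,1) attacks row 2 at column 1 and diagonals 2.
(3,2) attacks row 2 at column 2 and diagonals 1, 3.
(4,5) attacks row 2 at column 5 and diagonals 3.
Attacked columns: {1, 2, 3, 5}. Safe: {4}.

columns 4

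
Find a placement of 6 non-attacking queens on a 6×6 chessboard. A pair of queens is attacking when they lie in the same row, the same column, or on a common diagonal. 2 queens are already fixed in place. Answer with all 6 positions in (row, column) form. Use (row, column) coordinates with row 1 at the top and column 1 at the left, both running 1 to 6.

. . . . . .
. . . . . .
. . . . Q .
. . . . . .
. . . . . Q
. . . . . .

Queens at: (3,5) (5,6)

Row 1: attacked by (3,5)→{3,5}; (5,6)→{2,6}. Safe: 1, 4. Place at column 4.
Row 2: attacked by (1,4)→{3,4,5}; (3,5)→{4,5,6}; (5,6)→{3,6}. Safe: 1, 2. Place at column 1.
Row 4: attacked by (1,4)→{1,4}; (2,1)→{1,3}; (3,5)→{4,5,6}; (5,6)→{5,6}. Safe: 2. Place at column 2.
Row 6: attacked by (1,4)→{4}; (2,1)→{1,5}; (3,5)→{2,5}; (4,2)→{2,4}; (5,6)→{5,6}. Safe: 3. Place at column 3.
Columns [4, 1, 5, 2, 6, 3], r−c [-3, 1, -2, 2, -1, 3], r+c [5, 3, 8, 6, 11, 9] are all distinct, so no two queens attack.

(1,4) (2,1) (3,5) (4,2) (5,6) (6,3)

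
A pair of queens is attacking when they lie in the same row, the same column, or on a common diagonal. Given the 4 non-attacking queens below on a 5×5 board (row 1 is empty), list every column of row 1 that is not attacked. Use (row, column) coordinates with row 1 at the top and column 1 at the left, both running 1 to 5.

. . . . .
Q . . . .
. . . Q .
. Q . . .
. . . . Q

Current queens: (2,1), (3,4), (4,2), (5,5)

(2,1) attacks row 1 at column 1 and diagonals 2.
(3,4) attacks row 1 at column 4 and diagonals 2.
(4,2) attacks row 1 at column 2 and diagonals 5.
(5,5) attacks row 1 at column 5 and diagonals 1.
Attacked columns: {1, 2, 4, 5}. Safe: {3}.

columns 3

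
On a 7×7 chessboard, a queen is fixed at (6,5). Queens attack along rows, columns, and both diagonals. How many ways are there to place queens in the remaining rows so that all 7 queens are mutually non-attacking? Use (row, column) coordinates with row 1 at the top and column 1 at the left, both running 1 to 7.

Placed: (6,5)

6

Branch on row 1: col 1 → 1; col 2 → 1; col 3 → 0; col 4 → 1; col 6 → 3; col 7 → 0.
Sum: 1 + 1 + 0 + 1 + 3 + 0 = 6.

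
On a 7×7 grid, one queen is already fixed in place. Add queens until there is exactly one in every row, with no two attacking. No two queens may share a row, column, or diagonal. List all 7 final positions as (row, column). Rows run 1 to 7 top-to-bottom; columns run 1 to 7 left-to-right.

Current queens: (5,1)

Row 1: attacked by (5,1)→{1,5}. Safe: 2, 3, 4, 6, 7. Place at column 7.
Row 2: attacked by (1,7)→{6,7}; (5,1)→{1,4}. Safe: 2, 3, 5. Place at column 2.
Row 3: attacked by (1,7)→{5,7}; (2,2)→{1,2,3}; (5,1)→{1,3}. Safe: 4, 6. Place at column 4.
Row 4: attacked by (1,7)→{4,7}; (2,2)→{2,4}; (3,4)→{3,4,5}; (5,1)→{1,2}. Safe: 6. Place at column 6.
Row 6: attacked by (1,7)→{2,7}; (2,2)→{2,6}; (3,4)→{1,4,7}; (4,6)→{4,6}; (5,1)→{1,2}. Safe: 3, 5. Place at column 3.
Row 7: attacked by (1,7)→{1,7}; (2,2)→{2,7}; (3,4)→{4}; (4,6)→{3,6}; (5,1)→{1,3}; (6,3)→{2,3,4}. Safe: 5. Place at column 5.
Columns [7, 2, 4, 6, 1, 3, 5], r−c [-6, 0, -1, -2, 4, 3, 2], r+c [8, 4, 7, 10, 6, 9, 12] are all distinct, so no two queens attack.

(1,7) (2,2) (3,4) (4,6) (5,1) (6,3) (7,5)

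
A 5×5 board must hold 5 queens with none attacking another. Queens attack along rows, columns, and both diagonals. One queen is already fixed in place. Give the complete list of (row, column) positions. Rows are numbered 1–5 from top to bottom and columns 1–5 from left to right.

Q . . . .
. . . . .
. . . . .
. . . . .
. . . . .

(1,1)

Row 2: attacked by (1,1)→{1,2}. Safe: 3, 4, 5. Place at column 3.
Row 3: attacked by (1,1)→{1,3}; (2,3)→{2,3,4}. Safe: 5. Place at column 5.
Row 4: attacked by (1,1)→{1,4}; (2,3)→{1,3,5}; (3,5)→{4,5}. Safe: 2. Place at column 2.
Row 5: attacked by (1,1)→{1,5}; (2,3)→{3}; (3,5)→{3,5}; (4,2)→{1,2,3}. Safe: 4. Place at column 4.
Columns [1, 3, 5, 2, 4], r−c [0, -1, -2, 2, 1], r+c [2, 5, 8, 6, 9] are all distinct, so no two queens attack.

(1,1) (2,3) (3,5) (4,2) (5,4)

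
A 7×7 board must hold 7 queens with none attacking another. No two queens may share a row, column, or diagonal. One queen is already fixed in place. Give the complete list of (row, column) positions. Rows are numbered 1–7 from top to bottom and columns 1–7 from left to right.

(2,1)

Row 1: attacked by (2,1)→{1,2}. Safe: 3, 4, 5, 6, 7. Place at column 6.
Row 3: attacked by (1,6)→{4,6}; (2,1)→{1,2}. Safe: 3, 5, 7. Place at column 3.
Row 4: attacked by (1,6)→{3,6}; (2,1)→{1,3}; (3,3)→{2,3,4}. Safe: 5, 7. Place at column 5.
Row 5: attacked by (1,6)→{2,6}; (2,1)→{1,4}; (3,3)→{1,3,5}; (4,5)→{4,5,6}. Safe: 7. Place at column 7.
Row 6: attacked by (1,6)→{1,6}; (2,1)→{1,5}; (3,3)→{3,6}; (4,5)→{3,5,7}; (5,7)→{6,7}. Safe: 2, 4. Place at column 2.
Row 7: attacked by (1,6)→{6}; (2,1)→{1,6}; (3,3)→{3,7}; (4,5)→{2,5}; (5,7)→{5,7}; (6,2)→{1,2,3}. Safe: 4. Place at column 4.
Columns [6, 1, 3, 5, 7, 2, 4], r−c [-5, 1, 0, -1, -2, 4, 3], r+c [7, 3, 6, 9, 12, 8, 11] are all distinct, so no two queens attack.

(1,6) (2,1) (3,3) (4,5) (5,7) (6,2) (7,4)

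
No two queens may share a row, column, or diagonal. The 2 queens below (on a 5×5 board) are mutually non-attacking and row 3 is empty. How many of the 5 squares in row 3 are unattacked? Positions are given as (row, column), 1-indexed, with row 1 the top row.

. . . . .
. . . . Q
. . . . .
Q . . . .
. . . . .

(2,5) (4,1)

1

(2,5) attacks row 3 at column 5 and diagonals 4.
(4,1) attacks row 3 at column 1 and diagonals 2.
Attacked columns: {1, 2, 4, 5}. Safe: {3}.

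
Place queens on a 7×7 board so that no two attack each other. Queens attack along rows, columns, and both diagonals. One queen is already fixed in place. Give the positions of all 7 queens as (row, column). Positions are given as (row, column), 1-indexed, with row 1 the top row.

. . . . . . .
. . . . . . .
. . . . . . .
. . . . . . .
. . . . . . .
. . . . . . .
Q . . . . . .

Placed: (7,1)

Row 1: attacked by (7,1)→{1,7}. Safe: 2, 3, 4, 5, 6. Place at column 5.
Row 2: attacked by (1,5)→{4,5,6}; (7,1)→{1,6}. Safe: 2, 3, 7. Place at column 2.
Row 3: attacked by (1,5)→{3,5,7}; (2,2)→{1,2,3}; (7,1)→{1,5}. Safe: 4, 6. Place at column 6.
Row 4: attacked by (1,5)→{2,5}; (2,2)→{2,4}; (3,6)→{5,6,7}; (7,1)→{1,4}. Safe: 3. Place at column 3.
Row 5: attacked by (1,5)→{1,5}; (2,2)→{2,5}; (3,6)→{4,6}; (4,3)→{2,3,4}; (7,1)→{1,3}. Safe: 7. Place at column 7.
Row 6: attacked by (1,5)→{5}; (2,2)→{2,6}; (3,6)→{3,6}; (4,3)→{1,3,5}; (5,7)→{6,7}; (7,1)→{1,2}. Safe: 4. Place at column 4.
Columns [5, 2, 6, 3, 7, 4, 1], r−c [-4, 0, -3, 1, -2, 2, 6], r+c [6, 4, 9, 7, 12, 10, 8] are all distinct, so no two queens attack.

(1,5) (2,2) (3,6) (4,3) (5,7) (6,4) (7,1)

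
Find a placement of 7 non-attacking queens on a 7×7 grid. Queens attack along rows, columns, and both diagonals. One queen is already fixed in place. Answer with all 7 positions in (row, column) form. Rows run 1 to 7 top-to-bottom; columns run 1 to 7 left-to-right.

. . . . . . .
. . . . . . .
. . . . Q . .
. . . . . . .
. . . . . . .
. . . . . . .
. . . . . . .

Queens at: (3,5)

(1,1) (2,3) (3,5) (4,7) (5,2) (6,4) (7,6)

Row 1: attacked by (3,5)→{3,5,7}. Safe: 1, 2, 4, 6. Place at column 1.
Row 2: attacked by (1,1)→{1,2}; (3,5)→{4,5,6}. Safe: 3, 7. Place at column 3.
Row 4: attacked by (1,1)→{1,4}; (2,3)→{1,3,5}; (3,5)→{4,5,6}. Safe: 2, 7. Place at column 7.
Row 5: attacked by (1,1)→{1,5}; (2,3)→{3,6}; (3,5)→{3,5,7}; (4,7)→{6,7}. Safe: 2, 4. Place at column 2.
Row 6: attacked by (1,1)→{1,6}; (2,3)→{3,7}; (3,5)→{2,5}; (4,7)→{5,7}; (5,2)→{1,2,3}. Safe: 4. Place at column 4.
Row 7: attacked by (1,1)→{1,7}; (2,3)→{3}; (3,5)→{1,5}; (4,7)→{4,7}; (5,2)→{2,4}; (6,4)→{3,4,5}. Safe: 6. Place at column 6.
Columns [1, 3, 5, 7, 2, 4, 6], r−c [0, -1, -2, -3, 3, 2, 1], r+c [2, 5, 8, 11, 7, 10, 13] are all distinct, so no two queens attack.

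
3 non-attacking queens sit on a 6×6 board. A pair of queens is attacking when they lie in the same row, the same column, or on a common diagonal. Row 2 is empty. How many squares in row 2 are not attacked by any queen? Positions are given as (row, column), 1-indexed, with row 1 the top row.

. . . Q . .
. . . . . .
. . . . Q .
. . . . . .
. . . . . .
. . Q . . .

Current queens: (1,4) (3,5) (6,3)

2

(1,4) attacks row 2 at column 4 and diagonals 3, 5.
(3,5) attacks row 2 at column 5 and diagonals 4, 6.
(6,3) attacks row 2 at column 3.
Attacked columns: {3, 4, 5, 6}. Safe: {1, 2}.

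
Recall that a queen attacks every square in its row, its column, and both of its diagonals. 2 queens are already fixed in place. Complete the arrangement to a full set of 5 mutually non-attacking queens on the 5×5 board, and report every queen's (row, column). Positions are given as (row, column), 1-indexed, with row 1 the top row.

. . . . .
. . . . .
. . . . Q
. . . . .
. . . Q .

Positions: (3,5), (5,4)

Row 1: attacked by (3,5)→{3,5}; (5,4)→{4}. Safe: 1, 2. Place at column 1.
Row 2: attacked by (1,1)→{1,2}; (3,5)→{4,5}; (5,4)→{1,4}. Safe: 3. Place at column 3.
Row 4: attacked by (1,1)→{1,4}; (2,3)→{1,3,5}; (3,5)→{4,5}; (5,4)→{3,4,5}. Safe: 2. Place at column 2.
Columns [1, 3, 5, 2, 4], r−c [0, -1, -2, 2, 1], r+c [2, 5, 8, 6, 9] are all distinct, so no two queens attack.

(1,1) (2,3) (3,5) (4,2) (5,4)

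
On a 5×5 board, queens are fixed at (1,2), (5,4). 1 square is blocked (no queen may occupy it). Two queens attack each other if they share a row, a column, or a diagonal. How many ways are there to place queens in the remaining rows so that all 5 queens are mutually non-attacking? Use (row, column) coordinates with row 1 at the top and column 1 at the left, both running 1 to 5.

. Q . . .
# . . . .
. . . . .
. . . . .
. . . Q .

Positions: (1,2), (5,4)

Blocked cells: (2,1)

1

Branch on row 2: col 5 → 1.
Sum: 1 = 1.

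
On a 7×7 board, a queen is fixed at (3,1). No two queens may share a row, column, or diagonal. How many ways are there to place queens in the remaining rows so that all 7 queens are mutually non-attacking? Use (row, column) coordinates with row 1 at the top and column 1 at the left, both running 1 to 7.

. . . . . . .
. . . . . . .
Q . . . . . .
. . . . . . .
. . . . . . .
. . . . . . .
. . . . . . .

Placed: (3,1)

6

Branch on row 1: col 2 → 2; col 4 → 1; col 5 → 1; col 6 → 1; col 7 → 1.
Sum: 2 + 1 + 1 + 1 + 1 = 6.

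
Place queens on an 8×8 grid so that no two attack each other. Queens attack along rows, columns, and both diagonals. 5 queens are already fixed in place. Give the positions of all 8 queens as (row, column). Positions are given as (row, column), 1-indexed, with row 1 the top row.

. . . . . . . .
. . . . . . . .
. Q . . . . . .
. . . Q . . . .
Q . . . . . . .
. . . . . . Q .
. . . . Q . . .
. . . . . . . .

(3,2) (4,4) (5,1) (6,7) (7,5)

Row 1: attacked by (3,2)→{2,4}; (4,4)→{1,4,7}; (5,1)→{1,5}; (6,7)→{2,7}; (7,5)→{5}. Safe: 3, 6, 8. Place at column 6.
Row 2: attacked by (1,6)→{5,6,7}; (3,2)→{1,2,3}; (4,4)→{2,4,6}; (5,1)→{1,4}; (6,7)→{3,7}; (7,5)→{5}. Safe: 8. Place at column 8.
Row 8: attacked by (1,6)→{6}; (2,8)→{2,8}; (3,2)→{2,7}; (4,4)→{4,8}; (5,1)→{1,4}; (6,7)→{5,7}; (7,5)→{4,5,6}. Safe: 3. Place at column 3.
Columns [6, 8, 2, 4, 1, 7, 5, 3], r−c [-5, -6, 1, 0, 4, -1, 2, 5], r+c [7, 10, 5, 8, 6, 13, 12, 11] are all distinct, so no two queens attack.

(1,6) (2,8) (3,2) (4,4) (5,1) (6,7) (7,5) (8,3)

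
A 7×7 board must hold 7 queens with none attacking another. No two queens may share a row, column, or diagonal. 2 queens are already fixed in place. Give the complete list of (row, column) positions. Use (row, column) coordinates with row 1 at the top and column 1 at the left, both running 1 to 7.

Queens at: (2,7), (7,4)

(1,2) (2,7) (3,5) (4,3) (5,1) (6,6) (7,4)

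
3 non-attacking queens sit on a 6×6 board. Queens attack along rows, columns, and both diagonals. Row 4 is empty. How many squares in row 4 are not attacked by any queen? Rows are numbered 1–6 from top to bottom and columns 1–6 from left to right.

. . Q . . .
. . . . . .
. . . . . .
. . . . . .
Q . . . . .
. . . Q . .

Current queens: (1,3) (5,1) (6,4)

1

(1,3) attacks row 4 at column 3 and diagonals 6.
(5,1) attacks row 4 at column 1 and diagonals 2.
(6,4) attacks row 4 at column 4 and diagonals 2, 6.
Attacked columns: {1, 2, 3, 4, 6}. Safe: {5}.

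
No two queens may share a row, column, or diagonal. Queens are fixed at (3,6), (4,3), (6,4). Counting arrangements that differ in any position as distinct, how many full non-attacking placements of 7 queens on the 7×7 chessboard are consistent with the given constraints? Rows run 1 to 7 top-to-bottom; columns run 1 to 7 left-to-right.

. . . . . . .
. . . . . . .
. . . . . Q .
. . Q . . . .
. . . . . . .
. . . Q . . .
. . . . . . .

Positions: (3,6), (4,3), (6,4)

1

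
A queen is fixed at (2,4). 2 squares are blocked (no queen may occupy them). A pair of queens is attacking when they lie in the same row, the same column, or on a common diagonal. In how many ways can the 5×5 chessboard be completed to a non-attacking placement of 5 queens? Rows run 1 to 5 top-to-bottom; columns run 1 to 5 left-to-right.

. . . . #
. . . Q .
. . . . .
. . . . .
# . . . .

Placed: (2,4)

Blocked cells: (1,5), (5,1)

2

Branch on row 1: col 1 → 1; col 2 → 1.
Sum: 1 + 1 = 2.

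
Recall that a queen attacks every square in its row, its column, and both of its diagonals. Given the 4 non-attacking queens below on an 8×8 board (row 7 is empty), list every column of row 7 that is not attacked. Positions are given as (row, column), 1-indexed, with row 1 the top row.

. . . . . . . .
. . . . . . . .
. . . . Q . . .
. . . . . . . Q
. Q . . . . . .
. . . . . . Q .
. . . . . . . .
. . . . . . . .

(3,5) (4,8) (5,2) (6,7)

(3,5) attacks row 7 at column 5 and diagonals 1.
(4,8) attacks row 7 at column 8 and diagonals 5.
(5,2) attacks row 7 at column 2 and diagonals 4.
(6,7) attacks row 7 at column 7 and diagonals 6, 8.
Attacked columns: {1, 2, 4, 5, 6, 7, 8}. Safe: {3}.

columns 3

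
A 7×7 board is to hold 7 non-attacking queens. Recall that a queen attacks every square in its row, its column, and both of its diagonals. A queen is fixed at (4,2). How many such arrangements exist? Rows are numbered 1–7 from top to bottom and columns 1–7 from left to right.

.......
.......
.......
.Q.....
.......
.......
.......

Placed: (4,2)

Branch on row 1: col 1 → 1; col 3 → 2; col 4 → 2; col 6 → 0; col 7 → 1.
Sum: 1 + 2 + 2 + 0 + 1 = 6.

6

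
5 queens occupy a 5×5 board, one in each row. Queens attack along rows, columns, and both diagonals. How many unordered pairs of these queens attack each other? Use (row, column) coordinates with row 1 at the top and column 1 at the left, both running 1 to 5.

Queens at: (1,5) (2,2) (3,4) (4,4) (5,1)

3

Same column: (3,4)–(4,4) (column 4).
Same diagonal: (1,5)–(5,1) (|1−5| = |5−1| = 4); (2,2)–(4,4) (|2−4| = |2−4| = 2).
Total attacking pairs: 3.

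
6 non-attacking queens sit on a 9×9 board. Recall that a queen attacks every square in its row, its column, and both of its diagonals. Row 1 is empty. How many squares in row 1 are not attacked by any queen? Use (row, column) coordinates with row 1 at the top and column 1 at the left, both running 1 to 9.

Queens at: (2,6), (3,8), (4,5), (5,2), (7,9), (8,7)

2

(2,6) attacks row 1 at column 6 and diagonals 5, 7.
(3,8) attacks row 1 at column 8 and diagonals 6.
(4,5) attacks row 1 at column 5 and diagonals 2, 8.
(5,2) attacks row 1 at column 2 and diagonals 6.
(7,9) attacks row 1 at column 9 and diagonals 3.
(8,7) attacks row 1 at column 7.
Attacked columns: {2, 3, 5, 6, 7, 8, 9}. Safe: {1, 4}.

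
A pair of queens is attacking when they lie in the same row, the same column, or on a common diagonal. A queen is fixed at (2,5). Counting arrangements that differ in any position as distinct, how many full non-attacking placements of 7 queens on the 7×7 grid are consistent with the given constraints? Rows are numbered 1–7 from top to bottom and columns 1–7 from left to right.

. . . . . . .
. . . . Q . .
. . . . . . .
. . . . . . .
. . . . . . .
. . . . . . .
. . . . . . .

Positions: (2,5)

6

Branch on row 1: col 1 → 1; col 2 → 3; col 3 → 1; col 7 → 1.
Sum: 1 + 3 + 1 + 1 = 6.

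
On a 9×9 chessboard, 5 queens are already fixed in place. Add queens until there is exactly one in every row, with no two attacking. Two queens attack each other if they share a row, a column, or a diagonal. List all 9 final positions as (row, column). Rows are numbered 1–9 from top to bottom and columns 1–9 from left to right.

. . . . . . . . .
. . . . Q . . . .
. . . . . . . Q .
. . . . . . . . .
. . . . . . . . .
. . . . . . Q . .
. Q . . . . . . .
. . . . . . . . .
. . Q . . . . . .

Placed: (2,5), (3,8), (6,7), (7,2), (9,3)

Row 1: attacked by (2,5)→{4,5,6}; (3,8)→{6,8}; (6,7)→{2,7}; (7,2)→{2,8}; (9,3)→{3}. Safe: 1, 9. Place at column 9.
Row 4: attacked by (1,9)→{6,9}; (2,5)→{3,5,7}; (3,8)→{7,8,9}; (6,7)→{5,7,9}; (7,2)→{2,5}; (9,3)→{3,8}. Safe: 1, 4. Place at column 4.
Row 5: attacked by (1,9)→{5,9}; (2,5)→{2,5,8}; (3,8)→{6,8}; (4,4)→{3,4,5}; (6,7)→{6,7,8}; (7,2)→{2,4}; (9,3)→{3,7}. Safe: 1. Place at column 1.
Row 8: attacked by (1,9)→{2,9}; (2,5)→{5}; (3,8)→{3,8}; (4,4)→{4,8}; (5,1)→{1,4}; (6,7)→{5,7,9}; (7,2)→{1,2,3}; (9,3)→{2,3,4}. Safe: 6. Place at column 6.
Columns [9, 5, 8, 4, 1, 7, 2, 6, 3], r−c [-8, -3, -5, 0, 4, -1, 5, 2, 6], r+c [10, 7, 11, 8, 6, 13, 9, 14, 12] are all distinct, so no two queens attack.

(1,9) (2,5) (3,8) (4,4) (5,1) (6,7) (7,2) (8,6) (9,3)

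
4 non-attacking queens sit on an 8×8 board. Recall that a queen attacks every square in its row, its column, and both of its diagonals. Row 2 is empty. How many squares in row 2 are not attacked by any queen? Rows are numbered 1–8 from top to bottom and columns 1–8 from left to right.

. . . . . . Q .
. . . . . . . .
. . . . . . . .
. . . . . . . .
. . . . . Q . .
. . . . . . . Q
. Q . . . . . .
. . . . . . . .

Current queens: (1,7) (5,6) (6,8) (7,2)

2

(1,7) attacks row 2 at column 7 and diagonals 6, 8.
(5,6) attacks row 2 at column 6 and diagonals 3.
(6,8) attacks row 2 at column 8 and diagonals 4.
(7,2) attacks row 2 at column 2 and diagonals 7.
Attacked columns: {2, 3, 4, 6, 7, 8}. Safe: {1, 5}.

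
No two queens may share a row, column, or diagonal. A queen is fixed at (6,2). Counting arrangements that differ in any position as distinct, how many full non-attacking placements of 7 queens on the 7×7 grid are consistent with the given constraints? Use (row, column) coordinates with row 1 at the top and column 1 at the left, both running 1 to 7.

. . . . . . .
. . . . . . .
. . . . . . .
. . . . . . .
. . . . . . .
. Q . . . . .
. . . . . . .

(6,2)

Branch on row 1: col 1 → 1; col 3 → 1; col 4 → 0; col 5 → 1; col 6 → 1.
Sum: 1 + 1 + 0 + 1 + 1 = 4.

4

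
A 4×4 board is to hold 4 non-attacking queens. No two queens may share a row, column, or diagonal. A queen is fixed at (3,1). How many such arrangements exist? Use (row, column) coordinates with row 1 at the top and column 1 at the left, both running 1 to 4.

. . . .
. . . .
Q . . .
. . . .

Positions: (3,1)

Branch on row 1: col 2 → 1; col 4 → 0.
Sum: 1 + 0 = 1.

1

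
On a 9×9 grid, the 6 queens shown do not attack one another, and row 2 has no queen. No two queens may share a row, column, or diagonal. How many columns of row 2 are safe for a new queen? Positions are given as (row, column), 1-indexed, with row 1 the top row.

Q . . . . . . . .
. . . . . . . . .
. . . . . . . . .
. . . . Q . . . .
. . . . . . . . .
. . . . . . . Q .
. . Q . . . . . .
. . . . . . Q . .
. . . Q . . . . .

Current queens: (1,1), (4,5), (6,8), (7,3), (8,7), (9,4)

(1,1) attacks row 2 at column 1 and diagonals 2.
(4,5) attacks row 2 at column 5 and diagonals 3, 7.
(6,8) attacks row 2 at column 8 and diagonals 4.
(7,3) attacks row 2 at column 3 and diagonals 8.
(8,7) attacks row 2 at column 7 and diagonals 1.
(9,4) attacks row 2 at column 4.
Attacked columns: {1, 2, 3, 4, 5, 7, 8}. Safe: {6, 9}.

2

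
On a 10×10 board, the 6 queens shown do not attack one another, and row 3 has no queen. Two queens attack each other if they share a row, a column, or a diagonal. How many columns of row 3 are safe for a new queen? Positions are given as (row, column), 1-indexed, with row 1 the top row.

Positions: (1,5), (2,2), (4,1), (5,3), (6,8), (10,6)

3

(1,5) attacks row 3 at column 5 and diagonals 3, 7.
(2,2) attacks row 3 at column 2 and diagonals 1, 3.
(4,1) attacks row 3 at column 1 and diagonals 2.
(5,3) attacks row 3 at column 3 and diagonals 1, 5.
(6,8) attacks row 3 at column 8 and diagonals 5.
(10,6) attacks row 3 at column 6.
Attacked columns: {1, 2, 3, 5, 6, 7, 8}. Safe: {4, 9, 10}.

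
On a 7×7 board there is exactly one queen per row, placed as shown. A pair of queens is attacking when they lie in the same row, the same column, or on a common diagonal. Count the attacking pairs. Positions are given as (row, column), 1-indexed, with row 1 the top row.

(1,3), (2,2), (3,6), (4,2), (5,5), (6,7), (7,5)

Same column: (2,2)–(4,2) (column 2); (5,5)–(7,5) (column 5).
Same diagonal: (1,3)–(2,2) (|1−2| = |3−2| = 1); (2,2)–(5,5) (|2−5| = |2−5| = 3); (4,2)–(7,5) (|4−7| = |2−5| = 3).
Total attacking pairs: 5.

5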